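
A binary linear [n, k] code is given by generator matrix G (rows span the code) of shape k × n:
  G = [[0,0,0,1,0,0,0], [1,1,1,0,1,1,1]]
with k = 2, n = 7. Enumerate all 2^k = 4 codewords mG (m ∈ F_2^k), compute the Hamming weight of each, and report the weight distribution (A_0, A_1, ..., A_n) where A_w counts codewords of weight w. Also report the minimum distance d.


Weight distribution: A_0 = 1, A_1 = 1, A_6 = 1, A_7 = 1. Minimum distance d = 1.

Enumerate all 2^2 = 4 messages m ∈ F_2^2.
For each, compute codeword c = mG in F_2^7, then tally its weight.
  m = 00 → c = 0000000, weight = 0.
  m = 10 → c = 0001000, weight = 1.
  m = 01 → c = 1110111, weight = 6.
  m = 11 → c = 1111111, weight = 7.
Tally weights:
  weight 0: 1 codewords.
  weight 1: 1 codewords.
  weight 6: 1 codewords.
  weight 7: 1 codewords.
Minimum distance d = smallest w > 0 with A_w > 0 = 1.
Sanity: Σ A_w = 4 = 2^2 = 4 ✓.


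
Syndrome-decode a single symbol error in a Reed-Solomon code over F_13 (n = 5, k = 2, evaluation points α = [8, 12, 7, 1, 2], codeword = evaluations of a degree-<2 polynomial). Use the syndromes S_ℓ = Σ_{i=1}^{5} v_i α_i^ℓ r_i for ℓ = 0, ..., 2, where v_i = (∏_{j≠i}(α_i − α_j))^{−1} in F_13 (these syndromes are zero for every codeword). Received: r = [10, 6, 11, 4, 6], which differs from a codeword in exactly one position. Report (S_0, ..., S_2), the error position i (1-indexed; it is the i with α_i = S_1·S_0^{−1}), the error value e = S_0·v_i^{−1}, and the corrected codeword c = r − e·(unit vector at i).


S = (10, 7, 1), error at position 5, error magnitude e = 3, c = [10, 6, 11, 4, 3].

Step 1: column multipliers v_i = (∏_{j≠i}(α_i − α_j))^{−1} mod 13.
  i = 1 (α = 8): (8−12)(8−7)(8−1)(8−2) = (−4)·1·7·6 = −168 ≡ 1, so v_1 = 1^{−1} = 1 (mod 13).
  i = 2 (α = 12): (12−8)(12−7)(12−1)(12−2) = 4·5·11·10 = 2200 ≡ 3, so v_2 = 3^{−1} = 9 (mod 13).
  i = 3 (α = 7): (7−8)(7−12)(7−1)(7−2) = (−1)·(−5)·6·5 = 150 ≡ 7, so v_3 = 7^{−1} = 2 (mod 13).
  i = 4 (α = 1): (1−8)(1−12)(1−7)(1−2) = (−7)·(−11)·(−6)·(−1) = 462 ≡ 7, so v_4 = 7^{−1} = 2 (mod 13).
  i = 5 (α = 2): (2−8)(2−12)(2−7)(2−1) = (−6)·(−10)·(−5)·1 = −300 ≡ 12, so v_5 = 12^{−1} = 12 (mod 13).
  v = [1, 9, 2, 2, 12].
Step 2: syndromes of r = [10, 6, 11, 4, 6] (all sums mod 13).
  S_0 = Σ v_i r_i = 1·10 + 9·6 + 2·11 + 2·4 + 12·6 = 166 ≡ 10.
  S_1 = Σ v_i α_i r_i = 1·8·10 + 9·12·6 + 2·7·11 + 2·1·4 + 12·2·6 = 1034 ≡ 7.
  α_i^2 mod 13 = [12, 1, 10, 1, 4].
  S_2 = Σ v_i α_i^2 r_i = 1·12·10 + 9·1·6 + 2·10·11 + 2·1·4 + 12·4·6 = 690 ≡ 1.
  S = (10, 7, 1) ≠ 0, so r is not a codeword (an error is present).
Step 3: locate the error. For a single error e at position i, S_ℓ = v_i·e·α_i^ℓ, so α_err = S_1/S_0.
  S_0^{−1} = 10^{−1} = 4 (mod 13), so α_err = 7·4 = 28 ≡ 2 = α_5. Error position i = 5.
  Consistency check: S_2/S_1 = 1·2 = 2 ≡ 2 = α_err ✓ (single-error assumption holds).
Step 4: error magnitude e = S_0/v_5 = S_0·∏_{j≠5}(α_5 − α_j) = 10·12 = 120 ≡ 3 (mod 13).
Step 5: correct position 5: c_5 = r_5 − e = 6 − 3 ≡ 3 (mod 13). Hence c = [10, 6, 11, 4, 3].
  Check: interpolating c through the α_i gives m(x) = 5 + 12·x (degree < 2) with m(α_i) = c_i for every i, so c is indeed a codeword.


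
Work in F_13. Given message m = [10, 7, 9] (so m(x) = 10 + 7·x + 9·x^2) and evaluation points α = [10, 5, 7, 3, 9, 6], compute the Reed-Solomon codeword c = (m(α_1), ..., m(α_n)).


c = [5, 10, 6, 8, 9, 12]

Message polynomial: m(x) = 10 + 7·x + 9·x^2 (mod 13).
For each evaluation point α_i, compute m(α_i) mod 13:
  α_1 = 10: Horner steps 9 → 6 → 5, so m(10) = 5.
  α_2 = 5: Horner steps 9 → 0 → 10, so m(5) = 10.
  α_3 = 7: Horner steps 9 → 5 → 6, so m(7) = 6.
  α_4 = 3: Horner steps 9 → 8 → 8, so m(3) = 8.
  α_5 = 9: Horner steps 9 → 10 → 9, so m(9) = 9.
  α_6 = 6: Horner steps 9 → 9 → 12, so m(6) = 12.
Codeword c = [5, 10, 6, 8, 9, 12] ∈ F_13^6.


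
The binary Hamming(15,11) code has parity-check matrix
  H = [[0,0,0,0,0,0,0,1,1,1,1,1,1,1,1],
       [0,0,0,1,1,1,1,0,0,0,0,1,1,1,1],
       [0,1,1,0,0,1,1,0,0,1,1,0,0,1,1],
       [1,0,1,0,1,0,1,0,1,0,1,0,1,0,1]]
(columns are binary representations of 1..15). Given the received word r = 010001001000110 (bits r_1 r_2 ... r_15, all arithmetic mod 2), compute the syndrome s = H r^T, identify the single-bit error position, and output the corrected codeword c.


s = (1, 1, 1, 0)^T, error position = 14, corrected codeword c = 010001001000100

Compute s = H r^T mod 2 one row at a time:
  s_1 = 0 + 1 + 0 + 0 + 0 + 1 + 1 + 0 = 3 ≡ 1 (mod 2).
  s_2 = 0 + 0 + 1 + 0 + 0 + 1 + 1 + 0 = 3 ≡ 1 (mod 2).
  s_3 = 1 + 0 + 1 + 0 + 0 + 0 + 1 + 0 = 3 ≡ 1 (mod 2).
  s_4 = 0 + 0 + 0 + 0 + 1 + 0 + 1 + 0 = 2 ≡ 0 (mod 2).
s = (1, 1, 1, 0)^T — this equals column 14 of H (binary 1110), so error is at position 14.
Correct: flip bit 14 of r = 010001001000110 to get c = 010001001000100.


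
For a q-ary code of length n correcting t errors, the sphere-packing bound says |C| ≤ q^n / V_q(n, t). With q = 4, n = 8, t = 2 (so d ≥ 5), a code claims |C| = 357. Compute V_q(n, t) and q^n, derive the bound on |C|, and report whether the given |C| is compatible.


V_q(n, t) = 277, q^n = 65536, Hamming bound = 236, |C| = 357 > bound (violated).

Step 1: Compute V_q(n, t) = Σ_{j=0}^2 C(n, j) (q−1)^j.
  j = 0: C(8,0)·(3)^0 = 1·1 = 1.
  j = 1: C(8,1)·(3)^1 = 8·3 = 24.
  j = 2: C(8,2)·(3)^2 = 28·9 = 252.
  V_q(n, t) = 1 + 24 + 252 = 277.
Step 2: q^n = 4^8 = 65536.
Step 3: Hamming bound ⌊q^n / V_q(n,t)⌋ = ⌊65536/277⌋ = 236.
Step 4: Compare |C| = 357 to 236: violated.
The claimed |C| lies above the Hamming bound, so no 4-ary code of length 8 with d ≥ 5 can have 357 codewords.


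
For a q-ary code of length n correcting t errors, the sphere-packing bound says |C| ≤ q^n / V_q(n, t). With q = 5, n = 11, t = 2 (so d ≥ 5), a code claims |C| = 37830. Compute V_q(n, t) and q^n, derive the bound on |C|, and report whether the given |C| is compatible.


V_q(n, t) = 925, q^n = 48828125, Hamming bound = 52787, |C| = 37830 ≤ bound (satisfied).

Step 1: Compute V_q(n, t) = Σ_{j=0}^2 C(n, j) (q−1)^j.
  j = 0: C(11,0)·(4)^0 = 1·1 = 1.
  j = 1: C(11,1)·(4)^1 = 11·4 = 44.
  j = 2: C(11,2)·(4)^2 = 55·16 = 880.
  V_q(n, t) = 1 + 44 + 880 = 925.
Step 2: q^n = 5^11 = 48828125.
Step 3: Hamming bound ⌊q^n / V_q(n,t)⌋ = ⌊48828125/925⌋ = 52787.
Step 4: Compare |C| = 37830 to 52787: satisfied.
The claimed |C| lies below the Hamming bound.


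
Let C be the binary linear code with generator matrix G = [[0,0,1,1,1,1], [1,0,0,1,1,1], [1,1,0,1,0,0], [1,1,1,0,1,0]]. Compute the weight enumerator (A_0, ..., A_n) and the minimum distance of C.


Weight distribution: A_0 = 1, A_1 = 1, A_2 = 2, A_3 = 6, A_4 = 5, A_5 = 1. Minimum distance d = 1.

Enumerate all 2^4 = 16 messages m ∈ F_2^4.
For each, compute codeword c = mG in F_2^6, then tally its weight.
  m = 0000 → c = 000000, weight = 0.
  m = 1000 → c = 001111, weight = 4.
  m = 0100 → c = 100111, weight = 4.
  m = 1100 → c = 101000, weight = 2.
  m = 0010 → c = 110100, weight = 3.
  m = 1010 → c = 111011, weight = 5.
  m = 0110 → c = 010011, weight = 3.
  m = 1110 → c = 011100, weight = 3.
  m = 0001 → c = 111010, weight = 4.
  m = 1001 → c = 110101, weight = 4.
  m = 0101 → c = 011101, weight = 4.
  m = 1101 → c = 010010, weight = 2.
  m = 0011 → c = 001110, weight = 3.
  m = 1011 → c = 000001, weight = 1.
  m = 0111 → c = 101001, weight = 3.
  m = 1111 → c = 100110, weight = 3.
Tally weights:
  weight 0: 1 codewords.
  weight 1: 1 codewords.
  weight 2: 2 codewords.
  weight 3: 6 codewords.
  weight 4: 5 codewords.
  weight 5: 1 codewords.
Minimum distance d = smallest w > 0 with A_w > 0 = 1.
Sanity: Σ A_w = 16 = 2^4 = 16 ✓.


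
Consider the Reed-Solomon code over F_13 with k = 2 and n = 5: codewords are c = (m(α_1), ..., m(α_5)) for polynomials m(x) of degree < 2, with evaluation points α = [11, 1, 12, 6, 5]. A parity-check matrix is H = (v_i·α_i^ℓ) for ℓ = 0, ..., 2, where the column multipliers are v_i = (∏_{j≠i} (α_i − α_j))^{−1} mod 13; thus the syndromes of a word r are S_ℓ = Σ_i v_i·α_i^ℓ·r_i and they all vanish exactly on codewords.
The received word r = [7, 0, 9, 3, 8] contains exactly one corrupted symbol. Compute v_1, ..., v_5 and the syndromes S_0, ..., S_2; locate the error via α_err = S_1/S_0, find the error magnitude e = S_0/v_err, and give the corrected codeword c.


S = (12, 7, 3), error at position 4, error magnitude e = 6, c = [7, 0, 9, 10, 8].

Step 1: column multipliers v_i = (∏_{j≠i}(α_i − α_j))^{−1} mod 13.
  i = 1 (α = 11): (11−1)(11−12)(11−6)(11−5) = 10·(−1)·5·6 = −300 ≡ 12, so v_1 = 12^{−1} = 12 (mod 13).
  i = 2 (α = 1): (1−11)(1−12)(1−6)(1−5) = (−10)·(−11)·(−5)·(−4) = 2200 ≡ 3, so v_2 = 3^{−1} = 9 (mod 13).
  i = 3 (α = 12): (12−11)(12−1)(12−6)(12−5) = 1·11·6·7 = 462 ≡ 7, so v_3 = 7^{−1} = 2 (mod 13).
  i = 4 (α = 6): (6−11)(6−1)(6−12)(6−5) = (−5)·5·(−6)·1 = 150 ≡ 7, so v_4 = 7^{−1} = 2 (mod 13).
  i = 5 (α = 5): (5−11)(5−1)(5−12)(5−6) = (−6)·4·(−7)·(−1) = −168 ≡ 1, so v_5 = 1^{−1} = 1 (mod 13).
  v = [12, 9, 2, 2, 1].
Step 2: syndromes of r = [7, 0, 9, 3, 8] (all sums mod 13).
  S_0 = Σ v_i r_i = 12·7 + 9·0 + 2·9 + 2·3 + 1·8 = 116 ≡ 12.
  S_1 = Σ v_i α_i r_i = 12·11·7 + 9·1·0 + 2·12·9 + 2·6·3 + 1·5·8 = 1216 ≡ 7.
  α_i^2 mod 13 = [4, 1, 1, 10, 12].
  S_2 = Σ v_i α_i^2 r_i = 12·4·7 + 9·1·0 + 2·1·9 + 2·10·3 + 1·12·8 = 510 ≡ 3.
  S = (12, 7, 3) ≠ 0, so r is not a codeword (an error is present).
Step 3: locate the error. For a single error e at position i, S_ℓ = v_i·e·α_i^ℓ, so α_err = S_1/S_0.
  S_0^{−1} = 12^{−1} = 12 (mod 13), so α_err = 7·12 = 84 ≡ 6 = α_4. Error position i = 4.
  Consistency check: S_2/S_1 = 3·2 = 6 ≡ 6 = α_err ✓ (single-error assumption holds).
Step 4: error magnitude e = S_0/v_4 = S_0·∏_{j≠4}(α_4 − α_j) = 12·7 = 84 ≡ 6 (mod 13).
Step 5: correct position 4: c_4 = r_4 − e = 3 − 6 ≡ 10 (mod 13). Hence c = [7, 0, 9, 10, 8].
  Check: interpolating c through the α_i gives m(x) = 11 + 2·x (degree < 2) with m(α_i) = c_i for every i, so c is indeed a codeword.


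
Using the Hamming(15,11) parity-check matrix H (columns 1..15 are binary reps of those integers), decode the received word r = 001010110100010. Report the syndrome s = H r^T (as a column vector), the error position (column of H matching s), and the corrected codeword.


s = (1, 1, 0, 1)^T, error position = 13, corrected codeword c = 001010110100110

Compute s = H r^T mod 2 one row at a time:
  s_1 = 1 + 0 + 1 + 0 + 0 + 0 + 1 + 0 = 3 ≡ 1 (mod 2).
  s_2 = 0 + 1 + 0 + 1 + 0 + 0 + 1 + 0 = 3 ≡ 1 (mod 2).
  s_3 = 0 + 1 + 0 + 1 + 1 + 0 + 1 + 0 = 4 ≡ 0 (mod 2).
  s_4 = 0 + 1 + 1 + 1 + 0 + 0 + 0 + 0 = 3 ≡ 1 (mod 2).
s = (1, 1, 0, 1)^T — this equals column 13 of H (binary 1101), so error is at position 13.
Correct: flip bit 13 of r = 001010110100010 to get c = 001010110100110.


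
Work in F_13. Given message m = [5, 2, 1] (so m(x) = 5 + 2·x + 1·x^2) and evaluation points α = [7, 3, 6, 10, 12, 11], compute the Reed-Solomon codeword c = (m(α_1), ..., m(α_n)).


c = [3, 7, 1, 8, 4, 5]

Message polynomial: m(x) = 5 + 2·x + 1·x^2 (mod 13).
For each evaluation point α_i, compute m(α_i) mod 13:
  α_1 = 7: Horner steps 1 → 9 → 3, so m(7) = 3.
  α_2 = 3: Horner steps 1 → 5 → 7, so m(3) = 7.
  α_3 = 6: Horner steps 1 → 8 → 1, so m(6) = 1.
  α_4 = 10: Horner steps 1 → 12 → 8, so m(10) = 8.
  α_5 = 12: Horner steps 1 → 1 → 4, so m(12) = 4.
  α_6 = 11: Horner steps 1 → 0 → 5, so m(11) = 5.
Codeword c = [3, 7, 1, 8, 4, 5] ∈ F_13^6.


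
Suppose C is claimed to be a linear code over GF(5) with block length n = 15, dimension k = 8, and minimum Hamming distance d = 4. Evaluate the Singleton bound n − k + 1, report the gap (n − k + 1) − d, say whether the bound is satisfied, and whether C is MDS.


Singleton RHS = n − k + 1 = 8, slack = 4, bound satisfied, not MDS.

Singleton bound: d ≤ n − k + 1.
Here n = 15, k = 8, so n − k + 1 = 8.
Given d = 4, check d ≤ 8: YES.
Slack = (n − k + 1) − d = 4.
The code is NOT MDS (slack = 4 > 0).
Description: the claimed parameters are [15, 8, 4]_5; such a code would be non-MDS.


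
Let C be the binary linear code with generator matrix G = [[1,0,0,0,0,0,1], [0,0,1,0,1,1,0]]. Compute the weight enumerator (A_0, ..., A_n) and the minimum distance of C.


Weight distribution: A_0 = 1, A_2 = 1, A_3 = 1, A_5 = 1. Minimum distance d = 2.

Enumerate all 2^2 = 4 messages m ∈ F_2^2.
For each, compute codeword c = mG in F_2^7, then tally its weight.
  m = 00 → c = 0000000, weight = 0.
  m = 10 → c = 1000001, weight = 2.
  m = 01 → c = 0010110, weight = 3.
  m = 11 → c = 1010111, weight = 5.
Tally weights:
  weight 0: 1 codewords.
  weight 2: 1 codewords.
  weight 3: 1 codewords.
  weight 5: 1 codewords.
Minimum distance d = smallest w > 0 with A_w > 0 = 2.
Sanity: Σ A_w = 4 = 2^2 = 4 ✓.


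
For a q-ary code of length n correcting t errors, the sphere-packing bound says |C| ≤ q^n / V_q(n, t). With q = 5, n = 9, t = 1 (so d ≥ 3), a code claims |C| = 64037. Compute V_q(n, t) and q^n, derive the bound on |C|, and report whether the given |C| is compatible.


V_q(n, t) = 37, q^n = 1953125, Hamming bound = 52787, |C| = 64037 > bound (violated).

Step 1: Compute V_q(n, t) = Σ_{j=0}^1 C(n, j) (q−1)^j.
  j = 0: C(9,0)·(4)^0 = 1·1 = 1.
  j = 1: C(9,1)·(4)^1 = 9·4 = 36.
  V_q(n, t) = 1 + 36 = 37.
Step 2: q^n = 5^9 = 1953125.
Step 3: Hamming bound ⌊q^n / V_q(n,t)⌋ = ⌊1953125/37⌋ = 52787.
Step 4: Compare |C| = 64037 to 52787: violated.
The claimed |C| lies above the Hamming bound, so no 5-ary code of length 9 with d ≥ 3 can have 64037 codewords.


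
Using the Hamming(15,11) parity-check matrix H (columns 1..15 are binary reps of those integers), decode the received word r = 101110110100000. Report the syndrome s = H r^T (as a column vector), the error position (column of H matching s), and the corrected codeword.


s = (0, 1, 1, 0)^T, error position = 6, corrected codeword c = 101111110100000

Compute s = H r^T mod 2 one row at a time:
  s_1 = 1 + 0 + 1 + 0 + 0 + 0 + 0 + 0 = 2 ≡ 0 (mod 2).
  s_2 = 1 + 1 + 0 + 1 + 0 + 0 + 0 + 0 = 3 ≡ 1 (mod 2).
  s_3 = 0 + 1 + 0 + 1 + 1 + 0 + 0 + 0 = 3 ≡ 1 (mod 2).
  s_4 = 1 + 1 + 1 + 1 + 0 + 0 + 0 + 0 = 4 ≡ 0 (mod 2).
s = (0, 1, 1, 0)^T — this equals column 6 of H (binary 0110), so error is at position 6.
Correct: flip bit 6 of r = 101110110100000 to get c = 101111110100000.


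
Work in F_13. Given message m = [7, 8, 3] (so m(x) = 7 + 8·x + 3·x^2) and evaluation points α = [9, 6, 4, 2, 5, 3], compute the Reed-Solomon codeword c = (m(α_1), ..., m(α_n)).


c = [10, 7, 9, 9, 5, 6]

Message polynomial: m(x) = 7 + 8·x + 3·x^2 (mod 13).
For each evaluation point α_i, compute m(α_i) mod 13:
  α_1 = 9: Horner steps 3 → 9 → 10, so m(9) = 10.
  α_2 = 6: Horner steps 3 → 0 → 7, so m(6) = 7.
  α_3 = 4: Horner steps 3 → 7 → 9, so m(4) = 9.
  α_4 = 2: Horner steps 3 → 1 → 9, so m(2) = 9.
  α_5 = 5: Horner steps 3 → 10 → 5, so m(5) = 5.
  α_6 = 3: Horner steps 3 → 4 → 6, so m(3) = 6.
Codeword c = [10, 7, 9, 9, 5, 6] ∈ F_13^6.


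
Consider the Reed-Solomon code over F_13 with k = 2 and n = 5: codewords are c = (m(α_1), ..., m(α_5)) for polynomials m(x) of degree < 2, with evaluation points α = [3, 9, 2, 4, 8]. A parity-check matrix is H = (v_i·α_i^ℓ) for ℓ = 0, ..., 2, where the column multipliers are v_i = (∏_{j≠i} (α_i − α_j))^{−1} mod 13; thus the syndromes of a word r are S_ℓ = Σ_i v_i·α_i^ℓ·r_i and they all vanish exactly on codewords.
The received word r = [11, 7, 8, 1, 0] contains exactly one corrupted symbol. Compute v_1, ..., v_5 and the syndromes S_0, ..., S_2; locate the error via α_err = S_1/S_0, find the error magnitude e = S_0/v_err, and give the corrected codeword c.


S = (2, 5, 6), error at position 2, error magnitude e = 4, c = [11, 3, 8, 1, 0].

Step 1: column multipliers v_i = (∏_{j≠i}(α_i − α_j))^{−1} mod 13.
  i = 1 (α = 3): (3−9)(3−2)(3−4)(3−8) = (−6)·1·(−1)·(−5) = −30 ≡ 9, so v_1 = 9^{−1} = 3 (mod 13).
  i = 2 (α = 9): (9−3)(9−2)(9−4)(9−8) = 6·7·5·1 = 210 ≡ 2, so v_2 = 2^{−1} = 7 (mod 13).
  i = 3 (α = 2): (2−3)(2−9)(2−4)(2−8) = (−1)·(−7)·(−2)·(−6) = 84 ≡ 6, so v_3 = 6^{−1} = 11 (mod 13).
  i = 4 (α = 4): (4−3)(4−9)(4−2)(4−8) = 1·(−5)·2·(−4) = 40 ≡ 1, so v_4 = 1^{−1} = 1 (mod 13).
  i = 5 (α = 8): (8−3)(8−9)(8−2)(8−4) = 5·(−1)·6·4 = −120 ≡ 10, so v_5 = 10^{−1} = 4 (mod 13).
  v = [3, 7, 11, 1, 4].
Step 2: syndromes of r = [11, 7, 8, 1, 0] (all sums mod 13).
  S_0 = Σ v_i r_i = 3·11 + 7·7 + 11·8 + 1·1 + 4·0 = 171 ≡ 2.
  S_1 = Σ v_i α_i r_i = 3·3·11 + 7·9·7 + 11·2·8 + 1·4·1 + 4·8·0 = 720 ≡ 5.
  α_i^2 mod 13 = [9, 3, 4, 3, 12].
  S_2 = Σ v_i α_i^2 r_i = 3·9·11 + 7·3·7 + 11·4·8 + 1·3·1 + 4·12·0 = 799 ≡ 6.
  S = (2, 5, 6) ≠ 0, so r is not a codeword (an error is present).
Step 3: locate the error. For a single error e at position i, S_ℓ = v_i·e·α_i^ℓ, so α_err = S_1/S_0.
  S_0^{−1} = 2^{−1} = 7 (mod 13), so α_err = 5·7 = 35 ≡ 9 = α_2. Error position i = 2.
  Consistency check: S_2/S_1 = 6·8 = 48 ≡ 9 = α_err ✓ (single-error assumption holds).
Step 4: error magnitude e = S_0/v_2 = S_0·∏_{j≠2}(α_2 − α_j) = 2·2 = 4 ≡ 4 (mod 13).
Step 5: correct position 2: c_2 = r_2 − e = 7 − 4 ≡ 3 (mod 13). Hence c = [11, 3, 8, 1, 0].
  Check: interpolating c through the α_i gives m(x) = 2 + 3·x (degree < 2) with m(α_i) = c_i for every i, so c is indeed a codeword.


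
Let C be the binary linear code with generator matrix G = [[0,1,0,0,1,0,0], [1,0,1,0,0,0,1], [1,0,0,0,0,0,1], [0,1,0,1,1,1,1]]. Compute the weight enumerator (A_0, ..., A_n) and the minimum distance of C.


Weight distribution: A_0 = 1, A_1 = 1, A_2 = 2, A_3 = 4, A_4 = 3, A_5 = 3, A_6 = 2. Minimum distance d = 1.

Enumerate all 2^4 = 16 messages m ∈ F_2^4.
For each, compute codeword c = mG in F_2^7, then tally its weight.
  m = 0000 → c = 0000000, weight = 0.
  m = 1000 → c = 0100100, weight = 2.
  m = 0100 → c = 1010001, weight = 3.
  m = 1100 → c = 1110101, weight = 5.
  m = 0010 → c = 1000001, weight = 2.
  m = 1010 → c = 1100101, weight = 4.
  m = 0110 → c = 0010000, weight = 1.
  m = 1110 → c = 0110100, weight = 3.
  m = 0001 → c = 0101111, weight = 5.
  m = 1001 → c = 0001011, weight = 3.
  m = 0101 → c = 1111110, weight = 6.
  m = 1101 → c = 1011010, weight = 4.
  m = 0011 → c = 1101110, weight = 5.
  m = 1011 → c = 1001010, weight = 3.
  m = 0111 → c = 0111111, weight = 6.
  m = 1111 → c = 0011011, weight = 4.
Tally weights:
  weight 0: 1 codewords.
  weight 1: 1 codewords.
  weight 2: 2 codewords.
  weight 3: 4 codewords.
  weight 4: 3 codewords.
  weight 5: 3 codewords.
  weight 6: 2 codewords.
Minimum distance d = smallest w > 0 with A_w > 0 = 1.
Sanity: Σ A_w = 16 = 2^4 = 16 ✓.


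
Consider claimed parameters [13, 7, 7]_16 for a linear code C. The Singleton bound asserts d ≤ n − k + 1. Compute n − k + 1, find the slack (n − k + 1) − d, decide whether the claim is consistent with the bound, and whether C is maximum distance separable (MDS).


Singleton RHS = n − k + 1 = 7, slack = 0, bound satisfied, MDS.

Singleton bound: d ≤ n − k + 1.
Here n = 13, k = 7, so n − k + 1 = 7.
Given d = 7, check d ≤ 7: YES.
Slack = (n − k + 1) − d = 0.
The code is MDS (slack = 0).
Description: the claimed parameters are [13, 7, 7]_16; such a code would be MDS (meets Singleton bound).


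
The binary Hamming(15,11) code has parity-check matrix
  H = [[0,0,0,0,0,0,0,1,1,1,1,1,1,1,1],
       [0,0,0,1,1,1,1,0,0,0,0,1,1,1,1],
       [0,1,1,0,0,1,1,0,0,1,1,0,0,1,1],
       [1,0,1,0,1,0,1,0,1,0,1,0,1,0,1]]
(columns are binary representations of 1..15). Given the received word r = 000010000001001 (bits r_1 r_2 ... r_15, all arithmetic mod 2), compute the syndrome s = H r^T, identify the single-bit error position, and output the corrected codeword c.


s = (0, 1, 1, 0)^T, error position = 6, corrected codeword c = 000011000001001

Compute s = H r^T mod 2 one row at a time:
  s_1 = 0 + 0 + 0 + 0 + 1 + 0 + 0 + 1 = 2 ≡ 0 (mod 2).
  s_2 = 0 + 1 + 0 + 0 + 1 + 0 + 0 + 1 = 3 ≡ 1 (mod 2).
  s_3 = 0 + 0 + 0 + 0 + 0 + 0 + 0 + 1 = 1 ≡ 1 (mod 2).
  s_4 = 0 + 0 + 1 + 0 + 0 + 0 + 0 + 1 = 2 ≡ 0 (mod 2).
s = (0, 1, 1, 0)^T — this equals column 6 of H (binary 0110), so error is at position 6.
Correct: flip bit 6 of r = 000010000001001 to get c = 000011000001001.


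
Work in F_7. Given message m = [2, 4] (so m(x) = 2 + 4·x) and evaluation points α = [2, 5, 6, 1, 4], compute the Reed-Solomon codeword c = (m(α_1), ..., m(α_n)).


c = [3, 1, 5, 6, 4]

Message polynomial: m(x) = 2 + 4·x (mod 7).
For each evaluation point α_i, compute m(α_i) mod 7:
  α_1 = 2: Horner steps 4 → 3, so m(2) = 3.
  α_2 = 5: Horner steps 4 → 1, so m(5) = 1.
  α_3 = 6: Horner steps 4 → 5, so m(6) = 5.
  α_4 = 1: Horner steps 4 → 6, so m(1) = 6.
  α_5 = 4: Horner steps 4 → 4, so m(4) = 4.
Codeword c = [3, 1, 5, 6, 4] ∈ F_7^5.


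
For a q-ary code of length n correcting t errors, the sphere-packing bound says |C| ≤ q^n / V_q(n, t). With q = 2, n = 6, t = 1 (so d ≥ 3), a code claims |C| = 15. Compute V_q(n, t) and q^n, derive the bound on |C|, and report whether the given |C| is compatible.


V_q(n, t) = 7, q^n = 64, Hamming bound = 9, |C| = 15 > bound (violated).

Step 1: Compute V_q(n, t) = Σ_{j=0}^1 C(n, j) (q−1)^j.
  j = 0: C(6,0)·(1)^0 = 1·1 = 1.
  j = 1: C(6,1)·(1)^1 = 6·1 = 6.
  V_q(n, t) = 1 + 6 = 7.
Step 2: q^n = 2^6 = 64.
Step 3: Hamming bound ⌊q^n / V_q(n,t)⌋ = ⌊64/7⌋ = 9.
Step 4: Compare |C| = 15 to 9: violated.
The claimed |C| lies above the Hamming bound, so no 2-ary code of length 6 with d ≥ 3 can have 15 codewords.


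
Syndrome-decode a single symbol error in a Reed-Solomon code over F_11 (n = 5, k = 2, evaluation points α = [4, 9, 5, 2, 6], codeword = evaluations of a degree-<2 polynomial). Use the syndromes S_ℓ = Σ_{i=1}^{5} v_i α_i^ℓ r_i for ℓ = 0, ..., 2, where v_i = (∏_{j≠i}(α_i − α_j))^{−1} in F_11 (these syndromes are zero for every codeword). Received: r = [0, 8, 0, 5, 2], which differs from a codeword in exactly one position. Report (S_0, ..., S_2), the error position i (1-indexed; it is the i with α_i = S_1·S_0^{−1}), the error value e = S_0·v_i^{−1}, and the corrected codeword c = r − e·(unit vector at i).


S = (1, 4, 5), error at position 1, error magnitude e = 2, c = [9, 8, 0, 5, 2].

Step 1: column multipliers v_i = (∏_{j≠i}(α_i − α_j))^{−1} mod 11.
  i = 1 (α = 4): (4−9)(4−5)(4−2)(4−6) = (−5)·(−1)·2·(−2) = −20 ≡ 2, so v_1 = 2^{−1} = 6 (mod 11).
  i = 2 (α = 9): (9−4)(9−5)(9−2)(9−6) = 5·4·7·3 = 420 ≡ 2, so v_2 = 2^{−1} = 6 (mod 11).
  i = 3 (α = 5): (5−4)(5−9)(5−2)(5−6) = 1·(−4)·3·(−1) = 12 ≡ 1, so v_3 = 1^{−1} = 1 (mod 11).
  i = 4 (α = 2): (2−4)(2−9)(2−5)(2−6) = (−2)·(−7)·(−3)·(−4) = 168 ≡ 3, so v_4 = 3^{−1} = 4 (mod 11).
  i = 5 (α = 6): (6−4)(6−9)(6−5)(6−2) = 2·(−3)·1·4 = −24 ≡ 9, so v_5 = 9^{−1} = 5 (mod 11).
  v = [6, 6, 1, 4, 5].
Step 2: syndromes of r = [0, 8, 0, 5, 2] (all sums mod 11).
  S_0 = Σ v_i r_i = 6·0 + 6·8 + 1·0 + 4·5 + 5·2 = 78 ≡ 1.
  S_1 = Σ v_i α_i r_i = 6·4·0 + 6·9·8 + 1·5·0 + 4·2·5 + 5·6·2 = 532 ≡ 4.
  α_i^2 mod 11 = [5, 4, 3, 4, 3].
  S_2 = Σ v_i α_i^2 r_i = 6·5·0 + 6·4·8 + 1·3·0 + 4·4·5 + 5·3·2 = 302 ≡ 5.
  S = (1, 4, 5) ≠ 0, so r is not a codeword (an error is present).
Step 3: locate the error. For a single error e at position i, S_ℓ = v_i·e·α_i^ℓ, so α_err = S_1/S_0.
  S_0^{−1} = 1^{−1} = 1 (mod 11), so α_err = 4·1 = 4 ≡ 4 = α_1. Error position i = 1.
  Consistency check: S_2/S_1 = 5·3 = 15 ≡ 4 = α_err ✓ (single-error assumption holds).
Step 4: error magnitude e = S_0/v_1 = S_0·∏_{j≠1}(α_1 − α_j) = 1·2 = 2 ≡ 2 (mod 11).
Step 5: correct position 1: c_1 = r_1 − e = 0 − 2 ≡ 9 (mod 11). Hence c = [9, 8, 0, 5, 2].
  Check: interpolating c through the α_i gives m(x) = 1 + 2·x (degree < 2) with m(α_i) = c_i for every i, so c is indeed a codeword.


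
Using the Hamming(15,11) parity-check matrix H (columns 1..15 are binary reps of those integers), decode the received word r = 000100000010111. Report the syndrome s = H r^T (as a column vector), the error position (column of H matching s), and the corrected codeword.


s = (0, 0, 1, 1)^T, error position = 3, corrected codeword c = 001100000010111

Compute s = H r^T mod 2 one row at a time:
  s_1 = 0 + 0 + 0 + 1 + 0 + 1 + 1 + 1 = 4 ≡ 0 (mod 2).
  s_2 = 1 + 0 + 0 + 0 + 0 + 1 + 1 + 1 = 4 ≡ 0 (mod 2).
  s_3 = 0 + 0 + 0 + 0 + 0 + 1 + 1 + 1 = 3 ≡ 1 (mod 2).
  s_4 = 0 + 0 + 0 + 0 + 0 + 1 + 1 + 1 = 3 ≡ 1 (mod 2).
s = (0, 0, 1, 1)^T — this equals column 3 of H (binary 0011), so error is at position 3.
Correct: flip bit 3 of r = 000100000010111 to get c = 001100000010111.


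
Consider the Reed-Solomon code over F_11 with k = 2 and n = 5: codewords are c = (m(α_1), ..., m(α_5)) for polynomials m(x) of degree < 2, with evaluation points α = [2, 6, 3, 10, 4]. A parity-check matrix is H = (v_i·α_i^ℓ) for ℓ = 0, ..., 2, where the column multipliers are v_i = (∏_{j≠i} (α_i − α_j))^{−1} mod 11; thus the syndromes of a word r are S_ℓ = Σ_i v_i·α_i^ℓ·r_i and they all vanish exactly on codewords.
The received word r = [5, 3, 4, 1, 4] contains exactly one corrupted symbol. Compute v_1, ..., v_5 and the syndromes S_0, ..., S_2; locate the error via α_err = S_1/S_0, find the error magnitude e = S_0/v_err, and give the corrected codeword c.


S = (5, 4, 1), error at position 3, error magnitude e = 5, c = [5, 3, 10, 1, 4].

Step 1: column multipliers v_i = (∏_{j≠i}(α_i − α_j))^{−1} mod 11.
  i = 1 (α = 2): (2−6)(2−3)(2−10)(2−4) = (−4)·(−1)·(−8)·(−2) = 64 ≡ 9, so v_1 = 9^{−1} = 5 (mod 11).
  i = 2 (α = 6): (6−2)(6−3)(6−10)(6−4) = 4·3·(−4)·2 = −96 ≡ 3, so v_2 = 3^{−1} = 4 (mod 11).
  i = 3 (α = 3): (3−2)(3−6)(3−10)(3−4) = 1·(−3)·(−7)·(−1) = −21 ≡ 1, so v_3 = 1^{−1} = 1 (mod 11).
  i = 4 (α = 10): (10−2)(10−6)(10−3)(10−4) = 8·4·7·6 = 1344 ≡ 2, so v_4 = 2^{−1} = 6 (mod 11).
  i = 5 (α = 4): (4−2)(4−6)(4−3)(4−10) = 2·(−2)·1·(−6) = 24 ≡ 2, so v_5 = 2^{−1} = 6 (mod 11).
  v = [5, 4, 1, 6, 6].
Step 2: syndromes of r = [5, 3, 4, 1, 4] (all sums mod 11).
  S_0 = Σ v_i r_i = 5·5 + 4·3 + 1·4 + 6·1 + 6·4 = 71 ≡ 5.
  S_1 = Σ v_i α_i r_i = 5·2·5 + 4·6·3 + 1·3·4 + 6·10·1 + 6·4·4 = 290 ≡ 4.
  α_i^2 mod 11 = [4, 3, 9, 1, 5].
  S_2 = Σ v_i α_i^2 r_i = 5·4·5 + 4·3·3 + 1·9·4 + 6·1·1 + 6·5·4 = 298 ≡ 1.
  S = (5, 4, 1) ≠ 0, so r is not a codeword (an error is present).
Step 3: locate the error. For a single error e at position i, S_ℓ = v_i·e·α_i^ℓ, so α_err = S_1/S_0.
  S_0^{−1} = 5^{−1} = 9 (mod 11), so α_err = 4·9 = 36 ≡ 3 = α_3. Error position i = 3.
  Consistency check: S_2/S_1 = 1·3 = 3 ≡ 3 = α_err ✓ (single-error assumption holds).
Step 4: error magnitude e = S_0/v_3 = S_0·∏_{j≠3}(α_3 − α_j) = 5·1 = 5 ≡ 5 (mod 11).
Step 5: correct position 3: c_3 = r_3 − e = 4 − 5 ≡ 10 (mod 11). Hence c = [5, 3, 10, 1, 4].
  Check: interpolating c through the α_i gives m(x) = 6 + 5·x (degree < 2) with m(α_i) = c_i for every i, so c is indeed a codeword.


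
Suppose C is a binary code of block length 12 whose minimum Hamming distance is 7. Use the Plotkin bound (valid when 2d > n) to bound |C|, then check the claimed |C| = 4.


Plotkin bound M ≤ 6; given |C| = 4 ≤ bound (satisfied).

Check applicability: 2d = 14, n = 12.
2d − n = 2 > 0, so Plotkin applies.
Compute d/(2d−n) = 7/2 ≈ 3.5000.
⌊d/(2d−n)⌋ = 3.
Plotkin bound: M ≤ 2·3 = 6.
Given |C| = 4, check: satisfied.
This |C| is below the Plotkin bound.


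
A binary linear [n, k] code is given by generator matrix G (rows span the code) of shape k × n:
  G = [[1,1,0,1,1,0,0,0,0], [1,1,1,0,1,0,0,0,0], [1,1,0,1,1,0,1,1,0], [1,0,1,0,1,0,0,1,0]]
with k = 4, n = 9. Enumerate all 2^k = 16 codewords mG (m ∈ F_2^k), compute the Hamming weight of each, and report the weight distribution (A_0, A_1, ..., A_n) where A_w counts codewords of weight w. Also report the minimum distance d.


Weight distribution: A_0 = 1, A_2 = 4, A_4 = 9, A_6 = 2. Minimum distance d = 2.

Enumerate all 2^4 = 16 messages m ∈ F_2^4.
For each, compute codeword c = mG in F_2^9, then tally its weight.
  m = 0000 → c = 000000000, weight = 0.
  m = 1000 → c = 110110000, weight = 4.
  m = 0100 → c = 111010000, weight = 4.
  m = 1100 → c = 001100000, weight = 2.
  m = 0010 → c = 110110110, weight = 6.
  m = 1010 → c = 000000110, weight = 2.
  m = 0110 → c = 001100110, weight = 4.
  m = 1110 → c = 111010110, weight = 6.
  m = 0001 → c = 101010010, weight = 4.
  m = 1001 → c = 011100010, weight = 4.
  m = 0101 → c = 010000010, weight = 2.
  m = 1101 → c = 100110010, weight = 4.
  m = 0011 → c = 011100100, weight = 4.
  m = 1011 → c = 101010100, weight = 4.
  m = 0111 → c = 100110100, weight = 4.
  m = 1111 → c = 010000100, weight = 2.
Tally weights:
  weight 0: 1 codewords.
  weight 2: 4 codewords.
  weight 4: 9 codewords.
  weight 6: 2 codewords.
Minimum distance d = smallest w > 0 with A_w > 0 = 2.
Sanity: Σ A_w = 16 = 2^4 = 16 ✓.


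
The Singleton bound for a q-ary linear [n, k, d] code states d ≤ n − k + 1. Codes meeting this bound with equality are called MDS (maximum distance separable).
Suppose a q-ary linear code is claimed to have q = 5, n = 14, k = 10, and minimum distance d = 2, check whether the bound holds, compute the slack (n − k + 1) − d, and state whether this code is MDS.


Singleton RHS = n − k + 1 = 5, slack = 3, bound satisfied, not MDS.

Singleton bound: d ≤ n − k + 1.
Here n = 14, k = 10, so n − k + 1 = 5.
Given d = 2, check d ≤ 5: YES.
Slack = (n − k + 1) − d = 3.
The code is NOT MDS (slack = 3 > 0).
Description: the claimed parameters are [14, 10, 2]_5; such a code would be non-MDS.


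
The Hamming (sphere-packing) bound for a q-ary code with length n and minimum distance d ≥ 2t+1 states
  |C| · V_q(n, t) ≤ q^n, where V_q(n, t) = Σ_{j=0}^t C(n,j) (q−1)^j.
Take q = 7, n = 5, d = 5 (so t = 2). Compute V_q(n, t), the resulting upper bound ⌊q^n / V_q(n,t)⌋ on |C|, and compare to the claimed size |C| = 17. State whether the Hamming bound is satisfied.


V_q(n, t) = 391, q^n = 16807, Hamming bound = 42, |C| = 17 ≤ bound (satisfied).

Step 1: Compute V_q(n, t) = Σ_{j=0}^2 C(n, j) (q−1)^j.
  j = 0: C(5,0)·(6)^0 = 1·1 = 1.
  j = 1: C(5,1)·(6)^1 = 5·6 = 30.
  j = 2: C(5,2)·(6)^2 = 10·36 = 360.
  V_q(n, t) = 1 + 30 + 360 = 391.
Step 2: q^n = 7^5 = 16807.
Step 3: Hamming bound ⌊q^n / V_q(n,t)⌋ = ⌊16807/391⌋ = 42.
Step 4: Compare |C| = 17 to 42: satisfied.
The claimed |C| lies below the Hamming bound.


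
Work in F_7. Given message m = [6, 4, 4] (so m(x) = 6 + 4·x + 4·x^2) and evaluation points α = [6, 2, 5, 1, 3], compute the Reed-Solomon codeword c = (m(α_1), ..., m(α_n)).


c = [6, 2, 0, 0, 5]

Message polynomial: m(x) = 6 + 4·x + 4·x^2 (mod 7).
For each evaluation point α_i, compute m(α_i) mod 7:
  α_1 = 6: Horner steps 4 → 0 → 6, so m(6) = 6.
  α_2 = 2: Horner steps 4 → 5 → 2, so m(2) = 2.
  α_3 = 5: Horner steps 4 → 3 → 0, so m(5) = 0.
  α_4 = 1: Horner steps 4 → 1 → 0, so m(1) = 0.
  α_5 = 3: Horner steps 4 → 2 → 5, so m(3) = 5.
Codeword c = [6, 2, 0, 0, 5] ∈ F_7^5.


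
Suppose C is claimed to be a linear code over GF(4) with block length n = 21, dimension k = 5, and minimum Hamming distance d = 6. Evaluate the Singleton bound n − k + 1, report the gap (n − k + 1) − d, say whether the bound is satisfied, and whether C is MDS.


Singleton RHS = n − k + 1 = 17, slack = 11, bound satisfied, not MDS.

Singleton bound: d ≤ n − k + 1.
Here n = 21, k = 5, so n − k + 1 = 17.
Given d = 6, check d ≤ 17: YES.
Slack = (n − k + 1) − d = 11.
The code is NOT MDS (slack = 11 > 0).
Description: the claimed parameters are [21, 5, 6]_4; such a code would be non-MDS.


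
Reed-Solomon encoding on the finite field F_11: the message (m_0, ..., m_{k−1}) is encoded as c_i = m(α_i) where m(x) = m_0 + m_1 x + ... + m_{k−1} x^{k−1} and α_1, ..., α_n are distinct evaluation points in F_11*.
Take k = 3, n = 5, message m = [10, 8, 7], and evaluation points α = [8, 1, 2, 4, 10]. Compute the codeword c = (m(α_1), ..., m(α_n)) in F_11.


c = [5, 3, 10, 0, 9]

Message polynomial: m(x) = 10 + 8·x + 7·x^2 (mod 11).
For each evaluation point α_i, compute m(α_i) mod 11:
  α_1 = 8: Horner steps 7 → 9 → 5, so m(8) = 5.
  α_2 = 1: Horner steps 7 → 4 → 3, so m(1) = 3.
  α_3 = 2: Horner steps 7 → 0 → 10, so m(2) = 10.
  α_4 = 4: Horner steps 7 → 3 → 0, so m(4) = 0.
  α_5 = 10: Horner steps 7 → 1 → 9, so m(10) = 9.
Codeword c = [5, 3, 10, 0, 9] ∈ F_11^5.


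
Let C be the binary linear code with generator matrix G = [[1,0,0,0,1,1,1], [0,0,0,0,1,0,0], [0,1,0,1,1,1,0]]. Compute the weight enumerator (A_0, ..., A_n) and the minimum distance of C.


Weight distribution: A_0 = 1, A_1 = 1, A_3 = 2, A_4 = 3, A_5 = 1. Minimum distance d = 1.

Enumerate all 2^3 = 8 messages m ∈ F_2^3.
For each, compute codeword c = mG in F_2^7, then tally its weight.
  m = 000 → c = 0000000, weight = 0.
  m = 100 → c = 1000111, weight = 4.
  m = 010 → c = 0000100, weight = 1.
  m = 110 → c = 1000011, weight = 3.
  m = 001 → c = 0101110, weight = 4.
  m = 101 → c = 1101001, weight = 4.
  m = 011 → c = 0101010, weight = 3.
  m = 111 → c = 1101101, weight = 5.
Tally weights:
  weight 0: 1 codewords.
  weight 1: 1 codewords.
  weight 3: 2 codewords.
  weight 4: 3 codewords.
  weight 5: 1 codewords.
Minimum distance d = smallest w > 0 with A_w > 0 = 1.
Sanity: Σ A_w = 8 = 2^3 = 8 ✓.


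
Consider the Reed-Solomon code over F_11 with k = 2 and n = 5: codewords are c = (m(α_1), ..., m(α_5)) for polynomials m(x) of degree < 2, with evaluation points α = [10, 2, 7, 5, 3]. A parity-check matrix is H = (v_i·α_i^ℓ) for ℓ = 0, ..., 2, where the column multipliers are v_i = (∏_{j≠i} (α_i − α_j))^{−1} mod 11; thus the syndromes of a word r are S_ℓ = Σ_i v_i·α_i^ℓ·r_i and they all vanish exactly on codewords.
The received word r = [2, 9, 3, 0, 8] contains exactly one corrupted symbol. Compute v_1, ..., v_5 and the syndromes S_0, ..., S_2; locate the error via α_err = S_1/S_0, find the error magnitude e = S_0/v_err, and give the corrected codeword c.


S = (3, 6, 1), error at position 2, error magnitude e = 8, c = [2, 1, 3, 0, 8].

Step 1: column multipliers v_i = (∏_{j≠i}(α_i − α_j))^{−1} mod 11.
  i = 1 (α = 10): (10−2)(10−7)(10−5)(10−3) = 8·3·5·7 = 840 ≡ 4, so v_1 = 4^{−1} = 3 (mod 11).
  i = 2 (α = 2): (2−10)(2−7)(2−5)(2−3) = (−8)·(−5)·(−3)·(−1) = 120 ≡ 10, so v_2 = 10^{−1} = 10 (mod 11).
  i = 3 (α = 7): (7−10)(7−2)(7−5)(7−3) = (−3)·5·2·4 = −120 ≡ 1, so v_3 = 1^{−1} = 1 (mod 11).
  i = 4 (α = 5): (5−10)(5−2)(5−7)(5−3) = (−5)·3·(−2)·2 = 60 ≡ 5, so v_4 = 5^{−1} = 9 (mod 11).
  i = 5 (α = 3): (3−10)(3−2)(3−7)(3−5) = (−7)·1·(−4)·(−2) = −56 ≡ 10, so v_5 = 10^{−1} = 10 (mod 11).
  v = [3, 10, 1, 9, 10].
Step 2: syndromes of r = [2, 9, 3, 0, 8] (all sums mod 11).
  S_0 = Σ v_i r_i = 3·2 + 10·9 + 1·3 + 9·0 + 10·8 = 179 ≡ 3.
  S_1 = Σ v_i α_i r_i = 3·10·2 + 10·2·9 + 1·7·3 + 9·5·0 + 10·3·8 = 501 ≡ 6.
  α_i^2 mod 11 = [1, 4, 5, 3, 9].
  S_2 = Σ v_i α_i^2 r_i = 3·1·2 + 10·4·9 + 1·5·3 + 9·3·0 + 10·9·8 = 1101 ≡ 1.
  S = (3, 6, 1) ≠ 0, so r is not a codeword (an error is present).
Step 3: locate the error. For a single error e at position i, S_ℓ = v_i·e·α_i^ℓ, so α_err = S_1/S_0.
  S_0^{−1} = 3^{−1} = 4 (mod 11), so α_err = 6·4 = 24 ≡ 2 = α_2. Error position i = 2.
  Consistency check: S_2/S_1 = 1·2 = 2 ≡ 2 = α_err ✓ (single-error assumption holds).
Step 4: error magnitude e = S_0/v_2 = S_0·∏_{j≠2}(α_2 − α_j) = 3·10 = 30 ≡ 8 (mod 11).
Step 5: correct position 2: c_2 = r_2 − e = 9 − 8 ≡ 1 (mod 11). Hence c = [2, 1, 3, 0, 8].
  Check: interpolating c through the α_i gives m(x) = 9 + 7·x (degree < 2) with m(α_i) = c_i for every i, so c is indeed a codeword.


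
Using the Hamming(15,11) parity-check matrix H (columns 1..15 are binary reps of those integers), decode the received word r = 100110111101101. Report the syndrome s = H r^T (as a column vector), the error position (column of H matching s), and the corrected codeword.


s = (0, 0, 1, 0)^T, error position = 2, corrected codeword c = 110110111101101

Compute s = H r^T mod 2 one row at a time:
  s_1 = 1 + 1 + 1 + 0 + 1 + 1 + 0 + 1 = 6 ≡ 0 (mod 2).
  s_2 = 1 + 1 + 0 + 1 + 1 + 1 + 0 + 1 = 6 ≡ 0 (mod 2).
  s_3 = 0 + 0 + 0 + 1 + 1 + 0 + 0 + 1 = 3 ≡ 1 (mod 2).
  s_4 = 1 + 0 + 1 + 1 + 1 + 0 + 1 + 1 = 6 ≡ 0 (mod 2).
s = (0, 0, 1, 0)^T — this equals column 2 of H (binary 0010), so error is at position 2.
Correct: flip bit 2 of r = 100110111101101 to get c = 110110111101101.


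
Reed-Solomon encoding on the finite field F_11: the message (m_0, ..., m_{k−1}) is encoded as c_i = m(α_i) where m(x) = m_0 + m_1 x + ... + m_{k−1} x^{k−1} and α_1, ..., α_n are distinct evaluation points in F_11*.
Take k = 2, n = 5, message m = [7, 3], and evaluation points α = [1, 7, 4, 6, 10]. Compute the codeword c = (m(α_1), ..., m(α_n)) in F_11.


c = [10, 6, 8, 3, 4]

Message polynomial: m(x) = 7 + 3·x (mod 11).
For each evaluation point α_i, compute m(α_i) mod 11:
  α_1 = 1: Horner steps 3 → 10, so m(1) = 10.
  α_2 = 7: Horner steps 3 → 6, so m(7) = 6.
  α_3 = 4: Horner steps 3 → 8, so m(4) = 8.
  α_4 = 6: Horner steps 3 → 3, so m(6) = 3.
  α_5 = 10: Horner steps 3 → 4, so m(10) = 4.
Codeword c = [10, 6, 8, 3, 4] ∈ F_11^5.


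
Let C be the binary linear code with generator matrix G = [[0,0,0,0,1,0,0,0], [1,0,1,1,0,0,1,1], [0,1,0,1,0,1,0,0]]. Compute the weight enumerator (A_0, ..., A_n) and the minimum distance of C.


Weight distribution: A_0 = 1, A_1 = 1, A_3 = 1, A_4 = 1, A_5 = 1, A_6 = 2, A_7 = 1. Minimum distance d = 1.

Enumerate all 2^3 = 8 messages m ∈ F_2^3.
For each, compute codeword c = mG in F_2^8, then tally its weight.
  m = 000 → c = 00000000, weight = 0.
  m = 100 → c = 00001000, weight = 1.
  m = 010 → c = 10110011, weight = 5.
  m = 110 → c = 10111011, weight = 6.
  m = 001 → c = 01010100, weight = 3.
  m = 101 → c = 01011100, weight = 4.
  m = 011 → c = 11100111, weight = 6.
  m = 111 → c = 11101111, weight = 7.
Tally weights:
  weight 0: 1 codewords.
  weight 1: 1 codewords.
  weight 3: 1 codewords.
  weight 4: 1 codewords.
  weight 5: 1 codewords.
  weight 6: 2 codewords.
  weight 7: 1 codewords.
Minimum distance d = smallest w > 0 with A_w > 0 = 1.
Sanity: Σ A_w = 8 = 2^3 = 8 ✓.


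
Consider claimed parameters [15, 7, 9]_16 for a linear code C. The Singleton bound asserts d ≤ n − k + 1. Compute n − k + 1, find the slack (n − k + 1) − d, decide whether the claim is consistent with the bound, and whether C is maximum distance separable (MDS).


Singleton RHS = n − k + 1 = 9, slack = 0, bound satisfied, MDS.

Singleton bound: d ≤ n − k + 1.
Here n = 15, k = 7, so n − k + 1 = 9.
Given d = 9, check d ≤ 9: YES.
Slack = (n − k + 1) − d = 0.
The code is MDS (slack = 0).
Description: the claimed parameters are [15, 7, 9]_16; such a code would be MDS (meets Singleton bound).


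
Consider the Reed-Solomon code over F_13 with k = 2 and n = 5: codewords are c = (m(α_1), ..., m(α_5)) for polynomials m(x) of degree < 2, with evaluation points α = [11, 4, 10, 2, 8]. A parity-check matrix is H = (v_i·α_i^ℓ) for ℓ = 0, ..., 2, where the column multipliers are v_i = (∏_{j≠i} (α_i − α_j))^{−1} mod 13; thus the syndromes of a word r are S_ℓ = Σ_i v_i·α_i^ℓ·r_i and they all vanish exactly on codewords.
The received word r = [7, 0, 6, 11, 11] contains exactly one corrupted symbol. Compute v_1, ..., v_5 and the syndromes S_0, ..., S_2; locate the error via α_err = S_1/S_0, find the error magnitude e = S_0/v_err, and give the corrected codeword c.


S = (7, 4, 6), error at position 5, error magnitude e = 7, c = [7, 0, 6, 11, 4].

Step 1: column multipliers v_i = (∏_{j≠i}(α_i − α_j))^{−1} mod 13.
  i = 1 (α = 11): (11−4)(11−10)(11−2)(11−8) = 7·1·9·3 = 189 ≡ 7, so v_1 = 7^{−1} = 2 (mod 13).
  i = 2 (α = 4): (4−11)(4−10)(4−2)(4−8) = (−7)·(−6)·2·(−4) = −336 ≡ 2, so v_2 = 2^{−1} = 7 (mod 13).
  i = 3 (α = 10): (10−11)(10−4)(10−2)(10−8) = (−1)·6·8·2 = −96 ≡ 8, so v_3 = 8^{−1} = 5 (mod 13).
  i = 4 (α = 2): (2−11)(2−4)(2−10)(2−8) = (−9)·(−2)·(−8)·(−6) = 864 ≡ 6, so v_4 = 6^{−1} = 11 (mod 13).
  i = 5 (α = 8): (8−11)(8−4)(8−10)(8−2) = (−3)·4·(−2)·6 = 144 ≡ 1, so v_5 = 1^{−1} = 1 (mod 13).
  v = [2, 7, 5, 11, 1].
Step 2: syndromes of r = [7, 0, 6, 11, 11] (all sums mod 13).
  S_0 = Σ v_i r_i = 2·7 + 7·0 + 5·6 + 11·11 + 1·11 = 176 ≡ 7.
  S_1 = Σ v_i α_i r_i = 2·11·7 + 7·4·0 + 5·10·6 + 11·2·11 + 1·8·11 = 784 ≡ 4.
  α_i^2 mod 13 = [4, 3, 9, 4, 12].
  S_2 = Σ v_i α_i^2 r_i = 2·4·7 + 7·3·0 + 5·9·6 + 11·4·11 + 1·12·11 = 942 ≡ 6.
  S = (7, 4, 6) ≠ 0, so r is not a codeword (an error is present).
Step 3: locate the error. For a single error e at position i, S_ℓ = v_i·e·α_i^ℓ, so α_err = S_1/S_0.
  S_0^{−1} = 7^{−1} = 2 (mod 13), so α_err = 4·2 = 8 ≡ 8 = α_5. Error position i = 5.
  Consistency check: S_2/S_1 = 6·10 = 60 ≡ 8 = α_err ✓ (single-error assumption holds).
Step 4: error magnitude e = S_0/v_5 = S_0·∏_{j≠5}(α_5 − α_j) = 7·1 = 7 ≡ 7 (mod 13).
Step 5: correct position 5: c_5 = r_5 − e = 11 − 7 ≡ 4 (mod 13). Hence c = [7, 0, 6, 11, 4].
  Check: interpolating c through the α_i gives m(x) = 9 + 1·x (degree < 2) with m(α_i) = c_i for every i, so c is indeed a codeword.
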